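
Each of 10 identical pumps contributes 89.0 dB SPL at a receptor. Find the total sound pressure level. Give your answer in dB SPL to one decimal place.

99.0 dB SPL

With 10 equal, uncorrelated contributions the intensity is 10× that of one unit, giving a rise of 10·log₁₀ 10.
L_total = 89.0 + 10·log₁₀(10) = 89.0 + 10.000 = 99.00 dB SPL.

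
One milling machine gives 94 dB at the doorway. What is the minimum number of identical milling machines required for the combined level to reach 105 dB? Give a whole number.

N identical sources give L₁ + 10·log₁₀ N, so require 10·log₁₀ N ≥ 105 − 94 = 11.0 dB.
N ≥ 10^(11.0/10) = 12.589, so N = 13.

13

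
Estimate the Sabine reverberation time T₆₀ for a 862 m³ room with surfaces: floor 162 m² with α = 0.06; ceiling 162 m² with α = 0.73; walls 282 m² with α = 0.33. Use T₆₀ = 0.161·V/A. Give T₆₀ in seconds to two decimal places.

A = Σ Sᵢαᵢ = 162·0.06 + 162·0.73 + 282·0.33 = 221.04 m².
T₆₀ = 0.161 × 862 / 221.04 = 0.628 s.

0.63 s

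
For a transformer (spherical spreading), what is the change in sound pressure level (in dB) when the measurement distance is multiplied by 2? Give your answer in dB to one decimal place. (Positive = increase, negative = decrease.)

-6.0 dB

Point-source spreading: ΔL = −20·log₁₀(r₂/r₁).
ΔL = −20·log₁₀(2) = -6.02 dB.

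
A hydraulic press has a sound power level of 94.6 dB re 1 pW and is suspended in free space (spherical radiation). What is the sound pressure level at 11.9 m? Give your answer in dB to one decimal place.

Free-field spherical radiation: L_p = L_w − 10·log₁₀(4π·r²), r = 11.9 m.
4π·r² = 1780 m², 10·log₁₀ of that is 32.503 dB.
L_p = 94.6 − 32.503 = 62.10 dB.

62.1 dB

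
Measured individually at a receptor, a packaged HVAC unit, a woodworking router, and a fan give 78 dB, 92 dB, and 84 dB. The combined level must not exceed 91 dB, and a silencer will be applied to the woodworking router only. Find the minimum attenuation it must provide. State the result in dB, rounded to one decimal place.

The untreated sources together contribute 10^(78/10) + 10^(84/10) = 3.143e+08, i.e. 84.97 dB.
To meet 91 dB overall, the treated woodworking router may contribute at most 10^(91/10) − 3.143e+08 = 9.446e+08, i.e. 89.75 dB.
Required insertion loss = 92 − 89.75 = 2.25 dB.

2.2 dB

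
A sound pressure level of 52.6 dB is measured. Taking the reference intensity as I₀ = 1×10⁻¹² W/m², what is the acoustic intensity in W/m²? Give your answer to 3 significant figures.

I = I₀·10^(L/10) = 10⁻¹² × 10^(52.6/10) = 10^(-6.740).

1.82e-07 W/m²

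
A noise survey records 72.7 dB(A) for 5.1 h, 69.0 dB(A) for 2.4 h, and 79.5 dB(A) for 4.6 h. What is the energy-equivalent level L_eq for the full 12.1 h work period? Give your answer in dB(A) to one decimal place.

76.4 dB(A)

The energy average is taken in the linear domain: L_eq = 10·log₁₀[(Σ tᵢ·10^(Lᵢ/10))/T], T = 12.1 h.
Σ tᵢ·10^(Lᵢ/10) = 5.1·10^(72.7/10) + 2.4·10^(69.0/10) + 4.6·10^(79.5/10) = 5.240e+08.
L_eq = 10·log₁₀(5.240e+08/12.1) = 76.37 dB(A).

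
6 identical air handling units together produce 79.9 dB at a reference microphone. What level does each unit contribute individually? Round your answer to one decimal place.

72.1 dB

6 equal contributions raise the level by 10·log₁₀ 6 = 7.782 dB, so each unit alone gives 79.9 − 7.782.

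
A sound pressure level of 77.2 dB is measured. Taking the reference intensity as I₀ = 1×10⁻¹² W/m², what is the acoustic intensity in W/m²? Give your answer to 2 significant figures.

5.2e-05 W/m²

L = 10·log₁₀(I/I₀) ⇒ I = I₀·10^(L/10) = 10⁻¹² × 10^7.72.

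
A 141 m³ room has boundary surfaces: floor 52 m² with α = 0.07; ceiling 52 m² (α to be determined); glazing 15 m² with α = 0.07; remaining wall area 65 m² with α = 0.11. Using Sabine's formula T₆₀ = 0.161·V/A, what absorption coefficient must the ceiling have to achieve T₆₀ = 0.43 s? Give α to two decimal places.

A = 0.161·V/T₆₀ = 0.161·141/0.43 = 52.79 m² sabins.
Absorption from the other surfaces = 52·0.07 + 15·0.07 + 65·0.11 = 11.84 m², so the ceiling must supply 40.95 m² over 52 m².
α = 40.95/52 = 0.788.

0.79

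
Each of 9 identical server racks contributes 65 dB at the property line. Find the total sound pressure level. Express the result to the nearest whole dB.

With 9 equal, uncorrelated contributions the intensity is 9× that of one unit, giving a rise of 10·log₁₀ 9.
L_total = 65 + 10·log₁₀(9) = 65 + 9.542 = 74.54 dB.

75 dB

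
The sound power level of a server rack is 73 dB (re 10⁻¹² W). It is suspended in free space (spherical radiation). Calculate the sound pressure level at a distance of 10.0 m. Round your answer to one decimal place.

42.0 dB

The power spreads over a sphere of area 4π·r², so L_p = L_w − 10·log₁₀(4π·r²).
4π·r² = 1257 m², 10·log₁₀ of that is 30.992 dB.
L_p = 73 − 30.992 = 42.01 dB.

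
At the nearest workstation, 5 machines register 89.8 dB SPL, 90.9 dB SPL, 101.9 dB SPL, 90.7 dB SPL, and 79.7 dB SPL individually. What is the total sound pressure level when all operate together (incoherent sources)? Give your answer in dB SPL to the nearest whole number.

Incoherent sources combine by intensity addition: L_total = 10·log₁₀(Σ 10^(L_i/10)).
Σ 10^(L/10) = 10^(89.8/10) + 10^(90.9/10) + 10^(101.9/10) + 10^(90.7/10) + 10^(79.7/10) = 1.894e+10.
L_total = 10·log₁₀(1.894e+10) = 102.77 dB SPL.

103 dB SPL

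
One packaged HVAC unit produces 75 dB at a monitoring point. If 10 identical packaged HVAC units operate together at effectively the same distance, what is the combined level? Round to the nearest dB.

85 dB

With 10 equal, uncorrelated contributions the intensity is 10× that of one unit, giving a rise of 10·log₁₀ 10.
L_total = 75 + 10·log₁₀(10) = 75 + 10.000 = 85.00 dB.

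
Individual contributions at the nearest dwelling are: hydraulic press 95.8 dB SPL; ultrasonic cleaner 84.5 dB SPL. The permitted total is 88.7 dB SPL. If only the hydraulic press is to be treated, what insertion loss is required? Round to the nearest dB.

Everything except the hydraulic press sums to 10^(84.5/10) = 2.818e+08 in linear terms, 84.50 dB SPL.
To meet 88.7 dB SPL overall, the treated hydraulic press may contribute at most 10^(88.7/10) − 2.818e+08 = 4.595e+08, i.e. 86.62 dB SPL.
So the hydraulic press must be reduced from 95.8 to 86.62 dB SPL: IL = 9.18 dB.

9 dB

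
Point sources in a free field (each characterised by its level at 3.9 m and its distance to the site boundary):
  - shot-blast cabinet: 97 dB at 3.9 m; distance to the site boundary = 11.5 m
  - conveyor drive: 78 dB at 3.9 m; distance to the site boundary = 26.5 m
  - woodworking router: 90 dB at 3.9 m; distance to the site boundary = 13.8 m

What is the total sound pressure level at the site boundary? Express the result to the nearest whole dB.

88 dB

First find each source's level at the receiver (point-source: −20·log₁₀(r/r_ref)), then combine on an intensity basis.
shot-blast cabinet: 97 − 20·log₁₀(11.5/3.9) = 97 − 9.39 = 87.61 dB.
conveyor drive: 78 − 20·log₁₀(26.5/3.9) = 78 − 16.64 = 61.36 dB.
woodworking router: 90 − 20·log₁₀(13.8/3.9) = 90 − 10.98 = 79.02 dB.
Σ 10^(L/10) = 6.576e+08 → L_total = 10·log₁₀(6.576e+08) = 88.18 dB.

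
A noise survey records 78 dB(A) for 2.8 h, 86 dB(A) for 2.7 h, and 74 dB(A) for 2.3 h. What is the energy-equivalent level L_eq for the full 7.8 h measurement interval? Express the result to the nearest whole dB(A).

Weight each interval's intensity by its duration and average over T = 7.8 h:
Σ tᵢ·10^(Lᵢ/10) = 2.8·10^(78/10) + 2.7·10^(86/10) + 2.3·10^(74/10) = 1.309e+09.
L_eq = 10·log₁₀(1.309e+09/7.8) = 82.25 dB(A).

82 dB(A)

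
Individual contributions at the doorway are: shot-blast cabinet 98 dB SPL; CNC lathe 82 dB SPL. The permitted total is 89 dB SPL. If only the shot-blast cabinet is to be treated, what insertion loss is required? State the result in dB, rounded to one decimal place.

The untreated sources together contribute 10^(82/10) = 1.585e+08, i.e. 82.00 dB SPL.
To meet 89 dB SPL overall, the treated shot-blast cabinet may contribute at most 10^(89/10) − 1.585e+08 = 6.358e+08, i.e. 88.03 dB SPL.
So the shot-blast cabinet must be reduced from 98 to 88.03 dB SPL: IL = 9.97 dB.

10.0 dB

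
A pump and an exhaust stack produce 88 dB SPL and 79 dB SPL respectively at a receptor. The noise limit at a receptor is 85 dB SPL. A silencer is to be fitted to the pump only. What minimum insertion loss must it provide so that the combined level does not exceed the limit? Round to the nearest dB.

Fixed contribution from the other source: Σ 10^(L/10) = 10^(79/10) = 7.943e+07 (79.00 dB SPL).
The limit corresponds to 10^(85/10) = 3.162e+08; subtracting the fixed part leaves 2.368e+08 for the pump, i.e. 83.74 dB SPL.
Required insertion loss = 88 − 83.74 = 4.26 dB.

4 dB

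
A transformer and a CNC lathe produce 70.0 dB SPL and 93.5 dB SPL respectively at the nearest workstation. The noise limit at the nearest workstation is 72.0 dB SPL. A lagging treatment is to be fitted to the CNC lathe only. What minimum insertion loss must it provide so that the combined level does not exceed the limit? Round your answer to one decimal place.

Fixed contribution from the other source: Σ 10^(L/10) = 10^(70.0/10) = 1.000e+07 (70.00 dB SPL).
To meet 72.0 dB SPL overall, the treated CNC lathe may contribute at most 10^(72.0/10) − 1.000e+07 = 5.849e+06, i.e. 67.67 dB SPL.
Required insertion loss = 93.5 − 67.67 = 25.83 dB.

25.8 dB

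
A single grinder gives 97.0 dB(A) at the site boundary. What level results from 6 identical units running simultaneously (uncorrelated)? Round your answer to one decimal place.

104.8 dB(A)

L_total = L₁ + 10·log₁₀ N for N identical incoherent sources.
L_total = 97.0 + 10·log₁₀(6) = 97.0 + 7.782 = 104.78 dB(A).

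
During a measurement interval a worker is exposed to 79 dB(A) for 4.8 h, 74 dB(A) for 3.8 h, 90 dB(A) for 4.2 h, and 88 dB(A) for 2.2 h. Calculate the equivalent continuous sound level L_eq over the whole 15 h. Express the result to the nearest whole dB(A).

86 dB(A)

Weight each interval's intensity by its duration and average over T = 15 h:
Σ tᵢ·10^(Lᵢ/10) = 4.8·10^(79/10) + 3.8·10^(74/10) + 4.2·10^(90/10) + 2.2·10^(88/10) = 6.065e+09.
L_eq = 10·log₁₀(6.065e+09/15) = 86.07 dB(A).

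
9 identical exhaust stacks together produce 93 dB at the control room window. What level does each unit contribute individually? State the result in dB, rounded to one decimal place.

For N identical incoherent sources L_total = L₁ + 10·log₁₀ N, so L₁ = 93 − 10·log₁₀(9) = 93 − 9.542.

83.5 dB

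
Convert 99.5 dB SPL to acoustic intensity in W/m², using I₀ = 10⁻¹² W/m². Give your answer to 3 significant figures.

0.00891 W/m²

I = I₀·10^(L/10) = 10⁻¹² × 10^(99.5/10) = 10^(-2.050).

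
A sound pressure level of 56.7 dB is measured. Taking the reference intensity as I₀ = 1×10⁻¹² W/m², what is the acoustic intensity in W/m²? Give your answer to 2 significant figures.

4.7e-07 W/m²

I/I₀ = 10^(56.7/10) = 4.677e+05, so I = 4.677e+05 × 10⁻¹² W/m².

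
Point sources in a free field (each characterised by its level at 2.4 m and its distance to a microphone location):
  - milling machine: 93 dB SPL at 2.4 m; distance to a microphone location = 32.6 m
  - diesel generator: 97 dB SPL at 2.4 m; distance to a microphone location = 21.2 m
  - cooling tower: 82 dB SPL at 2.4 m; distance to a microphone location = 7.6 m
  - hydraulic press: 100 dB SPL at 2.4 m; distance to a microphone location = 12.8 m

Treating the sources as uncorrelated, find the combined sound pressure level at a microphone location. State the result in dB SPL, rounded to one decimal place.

86.5 dB SPL

First find each source's level at the receiver (point-source: −20·log₁₀(r/r_ref)), then combine on an intensity basis.
milling machine: 93 − 20·log₁₀(32.6/2.4) = 93 − 22.66 = 70.34 dB SPL.
diesel generator: 97 − 20·log₁₀(21.2/2.4) = 97 − 18.92 = 78.08 dB SPL.
cooling tower: 82 − 20·log₁₀(7.6/2.4) = 82 − 10.01 = 71.99 dB SPL.
hydraulic press: 100 − 20·log₁₀(12.8/2.4) = 100 − 14.54 = 85.46 dB SPL.
Σ 10^(L/10) = 4.424e+08 → L_total = 10·log₁₀(4.424e+08) = 86.46 dB SPL.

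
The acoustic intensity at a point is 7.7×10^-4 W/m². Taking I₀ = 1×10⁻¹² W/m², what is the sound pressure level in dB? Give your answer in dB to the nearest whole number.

L = 10·log₁₀(I/I₀) = 10·log₁₀(7.7×10^-4/10⁻¹²) = 10·log₁₀(7.7×10^8).
L = 10·(0.8865 + 8) = 88.86 dB.

89 dB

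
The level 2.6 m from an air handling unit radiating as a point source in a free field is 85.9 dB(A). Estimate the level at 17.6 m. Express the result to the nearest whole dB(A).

69 dB(A)

Spherical spreading from a point source gives a 20·log₁₀(r₂/r₁) drop.
L₂ = 85.9 − 20·log₁₀(17.6/2.6) = 85.9 − 16.611 = 69.29 dB(A).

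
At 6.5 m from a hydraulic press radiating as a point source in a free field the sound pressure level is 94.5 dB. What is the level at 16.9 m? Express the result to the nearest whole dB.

For a point source, L₂ = L₁ − 20·log₁₀(r₂/r₁).
L₂ = 94.5 − 20·log₁₀(16.9/6.5) = 94.5 − 8.299 = 86.20 dB.

86 dB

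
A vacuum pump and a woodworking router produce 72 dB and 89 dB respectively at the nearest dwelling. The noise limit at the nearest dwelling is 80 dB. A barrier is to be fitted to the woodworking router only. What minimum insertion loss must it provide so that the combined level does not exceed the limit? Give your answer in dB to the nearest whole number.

The untreated sources together contribute 10^(72/10) = 1.585e+07, i.e. 72.00 dB.
The limit corresponds to 10^(80/10) = 1.000e+08; subtracting the fixed part leaves 8.415e+07 for the woodworking router, i.e. 79.25 dB.
Required insertion loss = 89 − 79.25 = 9.75 dB.

10 dB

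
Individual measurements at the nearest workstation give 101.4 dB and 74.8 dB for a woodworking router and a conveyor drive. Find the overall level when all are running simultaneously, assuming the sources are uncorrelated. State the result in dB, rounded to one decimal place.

For uncorrelated sources the intensities add, so convert each level to linear form, sum, and take 10·log₁₀ of the total.
Σ 10^(L/10) = 10^(101.4/10) + 10^(74.8/10) = 1.383e+10.
L_total = 10·log₁₀(1.383e+10) = 101.41 dB.

101.4 dB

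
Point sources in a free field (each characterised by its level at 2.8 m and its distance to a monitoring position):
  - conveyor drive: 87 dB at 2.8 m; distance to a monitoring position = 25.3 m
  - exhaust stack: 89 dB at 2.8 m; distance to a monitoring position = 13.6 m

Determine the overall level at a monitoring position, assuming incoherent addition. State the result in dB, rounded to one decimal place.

76.0 dB

Apply inverse-square spreading to bring every level to the receiver, then sum 10^(L/10).
conveyor drive: 87 − 20·log₁₀(25.3/2.8) = 87 − 19.12 = 67.88 dB.
exhaust stack: 89 − 20·log₁₀(13.6/2.8) = 89 − 13.73 = 75.27 dB.
Σ 10^(L/10) = 3.981e+07 → L_total = 10·log₁₀(3.981e+07) = 76.00 dB.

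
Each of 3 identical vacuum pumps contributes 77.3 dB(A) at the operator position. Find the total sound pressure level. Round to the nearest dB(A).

L_total = L₁ + 10·log₁₀ N for N identical incoherent sources.
L_total = 77.3 + 10·log₁₀(3) = 77.3 + 4.771 = 82.07 dB(A).

82 dB(A)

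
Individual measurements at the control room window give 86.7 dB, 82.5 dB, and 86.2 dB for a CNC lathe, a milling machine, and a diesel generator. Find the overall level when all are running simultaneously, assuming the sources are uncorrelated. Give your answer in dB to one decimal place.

90.3 dB

Incoherent sources combine by intensity addition: L_total = 10·log₁₀(Σ 10^(L_i/10)).
Σ 10^(L/10) = 10^(86.7/10) + 10^(82.5/10) + 10^(86.2/10) = 1.062e+09.
L_total = 10·log₁₀(1.062e+09) = 90.26 dB.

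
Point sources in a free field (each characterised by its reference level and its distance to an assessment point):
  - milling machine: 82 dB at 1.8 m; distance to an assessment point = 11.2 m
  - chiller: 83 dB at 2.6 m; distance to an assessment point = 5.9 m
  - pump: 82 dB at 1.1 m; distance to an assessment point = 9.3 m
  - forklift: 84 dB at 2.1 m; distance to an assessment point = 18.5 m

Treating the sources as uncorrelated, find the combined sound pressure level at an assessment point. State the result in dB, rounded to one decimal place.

76.8 dB

Propagate each source to the receiver with L = L_ref − 20·log₁₀(r/r_ref), then add intensities.
milling machine: 82 − 20·log₁₀(11.2/1.8) = 82 − 15.88 = 66.12 dB.
chiller: 83 − 20·log₁₀(5.9/2.6) = 83 − 7.12 = 75.88 dB.
pump: 82 − 20·log₁₀(9.3/1.1) = 82 − 18.54 = 63.46 dB.
forklift: 84 − 20·log₁₀(18.5/2.1) = 84 − 18.90 = 65.10 dB.
Σ 10^(L/10) = 4.829e+07 → L_total = 10·log₁₀(4.829e+07) = 76.84 dB.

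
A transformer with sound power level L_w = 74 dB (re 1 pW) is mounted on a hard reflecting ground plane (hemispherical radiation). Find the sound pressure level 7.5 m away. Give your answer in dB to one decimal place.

L_p = L_w − 10·log₁₀(2π·r²) with r = 7.5 m.
2π·r² = 353.4 m², 10·log₁₀ of that is 25.483 dB.
L_p = 74 − 25.483 = 48.52 dB.

48.5 dB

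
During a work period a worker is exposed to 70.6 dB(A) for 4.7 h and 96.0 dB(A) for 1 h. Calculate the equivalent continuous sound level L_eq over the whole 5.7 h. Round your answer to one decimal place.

88.5 dB(A)

L_eq = 10·log₁₀[(1/T)·Σ tᵢ·10^(Lᵢ/10)] with T = 5.7 h.
Σ tᵢ·10^(Lᵢ/10) = 4.7·10^(70.6/10) + 1·10^(96.0/10) = 4.035e+09.
L_eq = 10·log₁₀(4.035e+09/5.7) = 88.50 dB(A).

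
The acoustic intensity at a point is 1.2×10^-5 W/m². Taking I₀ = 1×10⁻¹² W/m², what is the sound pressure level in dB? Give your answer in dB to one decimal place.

L = 10·log₁₀(I/I₀) = 10·log₁₀(1.2×10^-5/10⁻¹²) = 10·log₁₀(1.2×10^7).
L = 10·(0.0792 + 7) = 70.79 dB.

70.8 dB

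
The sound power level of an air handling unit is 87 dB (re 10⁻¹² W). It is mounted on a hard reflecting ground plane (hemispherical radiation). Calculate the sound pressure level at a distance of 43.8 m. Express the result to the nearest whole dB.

Free-field hemispherical radiation: L_p = L_w − 10·log₁₀(2π·r²), r = 43.8 m.
2π·r² = 1.205e+04 m², 10·log₁₀ of that is 40.811 dB.
L_p = 87 − 40.811 = 46.19 dB.

46 dB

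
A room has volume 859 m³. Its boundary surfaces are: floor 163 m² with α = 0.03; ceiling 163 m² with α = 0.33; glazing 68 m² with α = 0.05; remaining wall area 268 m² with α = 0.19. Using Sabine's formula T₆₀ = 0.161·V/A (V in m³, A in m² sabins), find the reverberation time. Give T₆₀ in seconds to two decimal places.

Summing Sᵢαᵢ: 163·0.03 + 163·0.33 + 68·0.05 + 268·0.19 = 113.00 m².
T₆₀ = 0.161·V/A = 0.161·859/113.00 = 1.224 s.

1.22 s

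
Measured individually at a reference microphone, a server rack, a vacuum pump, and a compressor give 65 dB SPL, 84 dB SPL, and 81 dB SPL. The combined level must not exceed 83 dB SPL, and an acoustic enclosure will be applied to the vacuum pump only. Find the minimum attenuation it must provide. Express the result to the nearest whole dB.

Everything except the vacuum pump sums to 10^(65/10) + 10^(81/10) = 1.291e+08 in linear terms, 81.11 dB SPL.
The limit corresponds to 10^(83/10) = 1.995e+08; subtracting the fixed part leaves 7.047e+07 for the vacuum pump, i.e. 78.48 dB SPL.
Required insertion loss = 84 − 78.48 = 5.52 dB.

6 dB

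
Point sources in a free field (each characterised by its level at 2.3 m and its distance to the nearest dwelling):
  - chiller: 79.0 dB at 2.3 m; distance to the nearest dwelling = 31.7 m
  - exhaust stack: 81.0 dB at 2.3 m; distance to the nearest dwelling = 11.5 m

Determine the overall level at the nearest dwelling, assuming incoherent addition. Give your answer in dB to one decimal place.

67.4 dB

Propagate each source to the receiver with L = L_ref − 20·log₁₀(r/r_ref), then add intensities.
chiller: 79.0 − 20·log₁₀(31.7/2.3) = 79.0 − 22.79 = 56.21 dB.
exhaust stack: 81.0 − 20·log₁₀(11.5/2.3) = 81.0 − 13.98 = 67.02 dB.
Σ 10^(L/10) = 5.454e+06 → L_total = 10·log₁₀(5.454e+06) = 67.37 dB.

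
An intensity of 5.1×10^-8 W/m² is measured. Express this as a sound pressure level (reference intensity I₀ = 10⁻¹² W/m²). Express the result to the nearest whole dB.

47 dB

L = 10·log₁₀(I/I₀) = 10·log₁₀(5.1×10^-8/10⁻¹²) = 10·log₁₀(5.1×10^4).
L = 10·(0.7076 + 4) = 47.08 dB.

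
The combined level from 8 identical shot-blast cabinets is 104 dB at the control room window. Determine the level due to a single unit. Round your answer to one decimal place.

8 equal contributions raise the level by 10·log₁₀ 8 = 9.031 dB, so each unit alone gives 104 − 9.031.

95.0 dB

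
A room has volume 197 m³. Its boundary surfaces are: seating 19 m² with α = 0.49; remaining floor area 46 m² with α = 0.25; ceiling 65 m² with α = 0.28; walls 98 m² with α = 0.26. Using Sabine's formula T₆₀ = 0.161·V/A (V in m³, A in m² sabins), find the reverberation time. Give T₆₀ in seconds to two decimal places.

0.49 s

A = Σ Sᵢαᵢ = 19·0.49 + 46·0.25 + 65·0.28 + 98·0.26 = 64.49 m².
T₆₀ = 0.161·V/A = 0.161·197/64.49 = 0.492 s.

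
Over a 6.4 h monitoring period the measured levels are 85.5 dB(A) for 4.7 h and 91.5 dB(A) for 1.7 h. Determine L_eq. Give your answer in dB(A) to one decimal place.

88.0 dB(A)

Weight each interval's intensity by its duration and average over T = 6.4 h:
Σ tᵢ·10^(Lᵢ/10) = 4.7·10^(85.5/10) + 1.7·10^(91.5/10) = 4.069e+09.
L_eq = 10·log₁₀(4.069e+09/6.4) = 88.03 dB(A).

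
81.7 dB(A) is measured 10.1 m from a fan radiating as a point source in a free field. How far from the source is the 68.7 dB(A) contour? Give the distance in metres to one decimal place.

45.1 m

For a point source L₁ − L₂ = 20·log₁₀(r₂/r₁), so r₂ = r₁·10^((L₁−L₂)/20).
r₂ = 10.1·10^((81.7−68.7)/20) = 10.1·10^(13.0/20) = 45.12 m.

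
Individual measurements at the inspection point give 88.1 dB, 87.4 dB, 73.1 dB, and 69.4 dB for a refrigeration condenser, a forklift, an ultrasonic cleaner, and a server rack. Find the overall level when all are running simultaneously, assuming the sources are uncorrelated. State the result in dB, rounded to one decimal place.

For uncorrelated sources the intensities add, so convert each level to linear form, sum, and take 10·log₁₀ of the total.
Σ 10^(L/10) = 10^(88.1/10) + 10^(87.4/10) + 10^(73.1/10) + 10^(69.4/10) = 1.224e+09.
L_total = 10·log₁₀(1.224e+09) = 90.88 dB.

90.9 dB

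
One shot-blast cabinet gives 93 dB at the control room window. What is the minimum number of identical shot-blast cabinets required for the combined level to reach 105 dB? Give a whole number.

16

N identical sources give L₁ + 10·log₁₀ N, so require 10·log₁₀ N ≥ 105 − 93 = 12.0 dB.
N ≥ 10^(12.0/10) = 15.849, so N = 16.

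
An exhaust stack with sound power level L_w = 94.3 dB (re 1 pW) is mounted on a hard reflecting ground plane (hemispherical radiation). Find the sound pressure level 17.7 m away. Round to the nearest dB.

L_p = L_w − 10·log₁₀(2π·r²) with r = 17.7 m.
2π·r² = 1968 m², 10·log₁₀ of that is 32.941 dB.
L_p = 94.3 − 32.941 = 61.36 dB.

61 dB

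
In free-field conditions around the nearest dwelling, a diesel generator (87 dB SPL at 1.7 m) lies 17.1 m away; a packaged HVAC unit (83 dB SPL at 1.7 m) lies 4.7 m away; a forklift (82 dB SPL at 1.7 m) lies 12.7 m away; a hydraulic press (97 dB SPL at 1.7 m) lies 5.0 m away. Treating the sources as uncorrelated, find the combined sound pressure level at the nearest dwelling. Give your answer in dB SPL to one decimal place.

First find each source's level at the receiver (point-source: −20·log₁₀(r/r_ref)), then combine on an intensity basis.
diesel generator: 87 − 20·log₁₀(17.1/1.7) = 87 − 20.05 = 66.95 dB SPL.
packaged HVAC unit: 83 − 20·log₁₀(4.7/1.7) = 83 − 8.83 = 74.17 dB SPL.
forklift: 82 − 20·log₁₀(12.7/1.7) = 82 − 17.47 = 64.53 dB SPL.
hydraulic press: 97 − 20·log₁₀(5.0/1.7) = 97 − 9.37 = 87.63 dB SPL.
Σ 10^(L/10) = 6.133e+08 → L_total = 10·log₁₀(6.133e+08) = 87.88 dB SPL.

87.9 dB SPL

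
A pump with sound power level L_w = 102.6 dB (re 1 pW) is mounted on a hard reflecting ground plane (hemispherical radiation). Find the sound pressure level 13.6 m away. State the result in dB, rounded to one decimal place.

L_p = L_w − 10·log₁₀(2π·r²) with r = 13.6 m.
2π·r² = 1162 m², 10·log₁₀ of that is 30.653 dB.
L_p = 102.6 − 30.653 = 71.95 dB.

71.9 dB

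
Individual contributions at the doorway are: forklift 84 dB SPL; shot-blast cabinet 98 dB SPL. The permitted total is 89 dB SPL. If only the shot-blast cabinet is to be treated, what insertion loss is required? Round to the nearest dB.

Everything except the shot-blast cabinet sums to 10^(84/10) = 2.512e+08 in linear terms, 84.00 dB SPL.
To meet 89 dB SPL overall, the treated shot-blast cabinet may contribute at most 10^(89/10) − 2.512e+08 = 5.431e+08, i.e. 87.35 dB SPL.
Required insertion loss = 98 − 87.35 = 10.65 dB.

11 dB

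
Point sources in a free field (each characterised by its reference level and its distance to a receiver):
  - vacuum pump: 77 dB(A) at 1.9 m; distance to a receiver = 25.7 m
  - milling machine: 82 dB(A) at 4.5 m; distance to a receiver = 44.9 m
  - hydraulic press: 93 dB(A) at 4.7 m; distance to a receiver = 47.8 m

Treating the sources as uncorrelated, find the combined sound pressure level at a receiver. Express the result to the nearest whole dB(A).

Propagate each source to the receiver with L = L_ref − 20·log₁₀(r/r_ref), then add intensities.
vacuum pump: 77 − 20·log₁₀(25.7/1.9) = 77 − 22.62 = 54.38 dB(A).
milling machine: 82 − 20·log₁₀(44.9/4.5) = 82 − 19.98 = 62.02 dB(A).
hydraulic press: 93 − 20·log₁₀(47.8/4.7) = 93 − 20.15 = 72.85 dB(A).
Σ 10^(L/10) = 2.116e+07 → L_total = 10·log₁₀(2.116e+07) = 73.25 dB(A).

73 dB(A)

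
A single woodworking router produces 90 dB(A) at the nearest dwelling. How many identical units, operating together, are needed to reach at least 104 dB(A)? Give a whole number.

26

Need L₁ + 10·log₁₀ N ≥ 104, i.e. log₁₀ N ≥ 1.40.
N ≥ 10^(14.0/10) = 25.119, so N = 26.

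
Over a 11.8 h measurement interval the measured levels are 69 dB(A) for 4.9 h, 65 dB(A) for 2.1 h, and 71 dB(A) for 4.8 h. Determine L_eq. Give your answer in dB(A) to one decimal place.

69.5 dB(A)

Weight each interval's intensity by its duration and average over T = 11.8 h:
Σ tᵢ·10^(Lᵢ/10) = 4.9·10^(69/10) + 2.1·10^(65/10) + 4.8·10^(71/10) = 1.060e+08.
L_eq = 10·log₁₀(1.060e+08/11.8) = 69.53 dB(A).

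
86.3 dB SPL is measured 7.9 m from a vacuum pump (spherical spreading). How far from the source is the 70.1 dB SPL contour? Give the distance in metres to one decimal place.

The 16.2 dB drop corresponds to a distance ratio of 10^(16.2/20) for a point source.
r₂ = 7.9·10^((86.3−70.1)/20) = 7.9·10^(16.2/20) = 51.01 m.

51.0 m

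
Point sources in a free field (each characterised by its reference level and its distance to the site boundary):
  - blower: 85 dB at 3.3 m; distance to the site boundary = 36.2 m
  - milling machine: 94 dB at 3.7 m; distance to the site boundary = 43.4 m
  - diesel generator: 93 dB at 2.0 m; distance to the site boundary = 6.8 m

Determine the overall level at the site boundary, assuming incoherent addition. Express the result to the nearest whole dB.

83 dB

First find each source's level at the receiver (point-source: −20·log₁₀(r/r_ref)), then combine on an intensity basis.
blower: 85 − 20·log₁₀(36.2/3.3) = 85 − 20.80 = 64.20 dB.
milling machine: 94 − 20·log₁₀(43.4/3.7) = 94 − 21.39 = 72.61 dB.
diesel generator: 93 − 20·log₁₀(6.8/2.0) = 93 − 10.63 = 82.37 dB.
Σ 10^(L/10) = 1.935e+08 → L_total = 10·log₁₀(1.935e+08) = 82.87 dB.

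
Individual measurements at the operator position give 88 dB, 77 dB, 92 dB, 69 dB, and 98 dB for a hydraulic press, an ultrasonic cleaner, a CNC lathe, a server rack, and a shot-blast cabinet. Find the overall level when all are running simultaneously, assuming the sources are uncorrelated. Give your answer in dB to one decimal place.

Incoherent sources combine by intensity addition: L_total = 10·log₁₀(Σ 10^(L_i/10)).
Σ 10^(L/10) = 10^(88/10) + 10^(77/10) + 10^(92/10) + 10^(69/10) + 10^(98/10) = 8.583e+09.
L_total = 10·log₁₀(8.583e+09) = 99.34 dB.

99.3 dB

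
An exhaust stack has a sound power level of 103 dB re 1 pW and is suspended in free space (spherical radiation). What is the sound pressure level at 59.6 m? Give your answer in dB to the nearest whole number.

Free-field spherical radiation: L_p = L_w − 10·log₁₀(4π·r²), r = 59.6 m.
4π·r² = 4.464e+04 m², 10·log₁₀ of that is 46.497 dB.
L_p = 103 − 46.497 = 56.50 dB.

57 dB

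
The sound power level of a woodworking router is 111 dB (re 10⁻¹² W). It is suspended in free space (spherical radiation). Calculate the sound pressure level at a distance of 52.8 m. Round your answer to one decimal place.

65.6 dB

The power spreads over a sphere of area 4π·r², so L_p = L_w − 10·log₁₀(4π·r²).
4π·r² = 3.503e+04 m², 10·log₁₀ of that is 45.445 dB.
L_p = 111 − 45.445 = 65.56 dB.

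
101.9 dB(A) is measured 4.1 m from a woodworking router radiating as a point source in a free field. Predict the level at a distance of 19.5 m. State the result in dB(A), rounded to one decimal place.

88.4 dB(A)

For a point source, L₂ = L₁ − 20·log₁₀(r₂/r₁).
L₂ = 101.9 − 20·log₁₀(19.5/4.1) = 101.9 − 13.545 = 88.35 dB(A).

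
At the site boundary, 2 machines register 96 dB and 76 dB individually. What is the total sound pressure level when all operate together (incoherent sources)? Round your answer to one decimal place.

96.0 dB

Incoherent sources combine by intensity addition: L_total = 10·log₁₀(Σ 10^(L_i/10)).
Σ 10^(L/10) = 10^(96/10) + 10^(76/10) = 4.021e+09.
L_total = 10·log₁₀(4.021e+09) = 96.04 dB.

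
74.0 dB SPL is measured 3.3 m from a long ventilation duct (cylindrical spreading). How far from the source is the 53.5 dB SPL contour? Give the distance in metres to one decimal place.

370.3 m

Line-source spreading drops the level by 10·log₁₀(r₂/r₁); inverting, r₂/r₁ = 10^(ΔL/10).
r₂ = 3.3·10^((74.0−53.5)/10) = 3.3·10^(20.5/10) = 370.27 m.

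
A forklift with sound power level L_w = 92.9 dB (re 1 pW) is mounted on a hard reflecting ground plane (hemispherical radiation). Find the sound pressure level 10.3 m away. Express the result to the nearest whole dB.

65 dB

The power spreads over a hemisphere of area 2π·r², so L_p = L_w − 10·log₁₀(2π·r²).
2π·r² = 666.6 m², 10·log₁₀ of that is 28.239 dB.
L_p = 92.9 − 28.239 = 64.66 dB.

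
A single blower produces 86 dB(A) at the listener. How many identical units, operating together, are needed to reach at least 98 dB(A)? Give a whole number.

16

Need L₁ + 10·log₁₀ N ≥ 98, i.e. log₁₀ N ≥ 1.20.
N ≥ 10^(12.0/10) = 15.849, so N = 16.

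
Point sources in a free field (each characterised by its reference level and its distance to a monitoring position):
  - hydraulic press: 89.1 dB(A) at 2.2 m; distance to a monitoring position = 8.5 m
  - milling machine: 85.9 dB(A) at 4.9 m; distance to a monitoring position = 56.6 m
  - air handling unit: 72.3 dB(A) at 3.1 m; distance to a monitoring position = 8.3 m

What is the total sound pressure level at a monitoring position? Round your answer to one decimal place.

77.8 dB(A)

Propagate each source to the receiver with L = L_ref − 20·log₁₀(r/r_ref), then add intensities.
hydraulic press: 89.1 − 20·log₁₀(8.5/2.2) = 89.1 − 11.74 = 77.36 dB(A).
milling machine: 85.9 − 20·log₁₀(56.6/4.9) = 85.9 − 21.25 = 64.65 dB(A).
air handling unit: 72.3 − 20·log₁₀(8.3/3.1) = 72.3 − 8.55 = 63.75 dB(A).
Σ 10^(L/10) = 5.974e+07 → L_total = 10·log₁₀(5.974e+07) = 77.76 dB(A).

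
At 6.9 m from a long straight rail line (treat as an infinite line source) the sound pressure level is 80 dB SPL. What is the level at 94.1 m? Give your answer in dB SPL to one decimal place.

For a line source, L₂ = L₁ − 10·log₁₀(r₂/r₁).
L₂ = 80 − 10·log₁₀(94.1/6.9) = 80 − 11.347 = 68.65 dB SPL.

68.7 dB SPL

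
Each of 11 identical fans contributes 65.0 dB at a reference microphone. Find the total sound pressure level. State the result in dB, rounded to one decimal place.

75.4 dB

With 11 equal, uncorrelated contributions the intensity is 11× that of one unit, giving a rise of 10·log₁₀ 11.
L_total = 65.0 + 10·log₁₀(11) = 65.0 + 10.414 = 75.41 dB.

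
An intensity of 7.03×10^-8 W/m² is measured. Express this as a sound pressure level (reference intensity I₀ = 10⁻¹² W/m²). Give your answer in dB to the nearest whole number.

I/I₀ = 7.03×10^-8/10⁻¹² = 7.03×10^4, and L = 10·log₁₀(I/I₀).
L = 10·(0.8470 + 4) = 48.47 dB.

48 dB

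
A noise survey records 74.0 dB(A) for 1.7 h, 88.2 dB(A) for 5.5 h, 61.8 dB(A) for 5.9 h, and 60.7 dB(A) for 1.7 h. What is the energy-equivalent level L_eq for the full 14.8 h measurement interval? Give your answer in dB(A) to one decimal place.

The energy average is taken in the linear domain: L_eq = 10·log₁₀[(Σ tᵢ·10^(Lᵢ/10))/T], T = 14.8 h.
Σ tᵢ·10^(Lᵢ/10) = 1.7·10^(74.0/10) + 5.5·10^(88.2/10) + 5.9·10^(61.8/10) + 1.7·10^(60.7/10) = 3.687e+09.
L_eq = 10·log₁₀(3.687e+09/14.8) = 83.96 dB(A).

84.0 dB(A)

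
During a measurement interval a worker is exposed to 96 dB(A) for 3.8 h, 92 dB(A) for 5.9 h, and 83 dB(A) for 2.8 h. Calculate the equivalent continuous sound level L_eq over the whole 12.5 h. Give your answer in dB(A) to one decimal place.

L_eq = 10·log₁₀[(1/T)·Σ tᵢ·10^(Lᵢ/10)] with T = 12.5 h.
Σ tᵢ·10^(Lᵢ/10) = 3.8·10^(96/10) + 5.9·10^(92/10) + 2.8·10^(83/10) = 2.504e+10.
L_eq = 10·log₁₀(2.504e+10/12.5) = 93.02 dB(A).

93.0 dB(A)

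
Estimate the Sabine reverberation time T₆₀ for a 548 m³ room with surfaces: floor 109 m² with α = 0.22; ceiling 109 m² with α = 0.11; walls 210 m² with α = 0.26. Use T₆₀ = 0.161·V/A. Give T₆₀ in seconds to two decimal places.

0.97 s

A = Σ Sᵢαᵢ = 109·0.22 + 109·0.11 + 210·0.26 = 90.57 m².
T₆₀ = 0.161 × 548 / 90.57 = 0.974 s.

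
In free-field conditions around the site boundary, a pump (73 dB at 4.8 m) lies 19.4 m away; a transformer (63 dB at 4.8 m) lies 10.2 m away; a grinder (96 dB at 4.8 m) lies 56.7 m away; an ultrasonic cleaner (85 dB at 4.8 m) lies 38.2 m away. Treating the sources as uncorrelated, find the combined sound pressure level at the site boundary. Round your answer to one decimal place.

Apply inverse-square spreading to bring every level to the receiver, then sum 10^(L/10).
pump: 73 − 20·log₁₀(19.4/4.8) = 73 − 12.13 = 60.87 dB.
transformer: 63 − 20·log₁₀(10.2/4.8) = 63 − 6.55 = 56.45 dB.
grinder: 96 − 20·log₁₀(56.7/4.8) = 96 − 21.45 = 74.55 dB.
ultrasonic cleaner: 85 − 20·log₁₀(38.2/4.8) = 85 − 18.02 = 66.98 dB.
Σ 10^(L/10) = 3.519e+07 → L_total = 10·log₁₀(3.519e+07) = 75.46 dB.

75.5 dB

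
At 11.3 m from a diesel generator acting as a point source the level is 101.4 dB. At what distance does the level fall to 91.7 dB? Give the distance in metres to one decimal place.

34.5 m

The 9.7 dB drop corresponds to a distance ratio of 10^(9.7/20) for a point source.
r₂ = 11.3·10^((101.4−91.7)/20) = 11.3·10^(9.7/20) = 34.52 m.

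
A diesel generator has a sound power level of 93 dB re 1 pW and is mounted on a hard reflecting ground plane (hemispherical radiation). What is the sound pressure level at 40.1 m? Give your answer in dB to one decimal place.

L_p = L_w − 10·log₁₀(2π·r²) with r = 40.1 m.
2π·r² = 1.01e+04 m², 10·log₁₀ of that is 40.045 dB.
L_p = 93 − 40.045 = 52.96 dB.

53.0 dB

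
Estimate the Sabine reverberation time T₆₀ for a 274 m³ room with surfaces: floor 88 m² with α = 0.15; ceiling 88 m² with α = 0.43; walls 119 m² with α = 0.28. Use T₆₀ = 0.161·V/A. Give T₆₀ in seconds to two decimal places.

A = Σ Sᵢαᵢ = 88·0.15 + 88·0.43 + 119·0.28 = 84.36 m².
T₆₀ = 0.161·V/A = 0.161·274/84.36 = 0.523 s.

0.52 s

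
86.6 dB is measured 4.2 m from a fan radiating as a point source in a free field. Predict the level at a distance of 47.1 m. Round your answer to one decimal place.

Spherical spreading from a point source gives a 20·log₁₀(r₂/r₁) drop.
L₂ = 86.6 − 20·log₁₀(47.1/4.2) = 86.6 − 20.995 = 65.60 dB.

65.6 dB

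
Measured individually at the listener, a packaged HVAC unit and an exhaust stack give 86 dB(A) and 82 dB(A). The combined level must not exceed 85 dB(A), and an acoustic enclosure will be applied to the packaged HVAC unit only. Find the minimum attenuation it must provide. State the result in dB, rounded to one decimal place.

4.0 dB

The untreated sources together contribute 10^(82/10) = 1.585e+08, i.e. 82.00 dB(A).
To meet 85 dB(A) overall, the treated packaged HVAC unit may contribute at most 10^(85/10) − 1.585e+08 = 1.577e+08, i.e. 81.98 dB(A).
So the packaged HVAC unit must be reduced from 86 to 81.98 dB(A): IL = 4.02 dB.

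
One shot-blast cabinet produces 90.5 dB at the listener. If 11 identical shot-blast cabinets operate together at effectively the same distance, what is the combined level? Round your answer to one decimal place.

N identical incoherent sources raise the level by 10·log₁₀ N.
L_total = 90.5 + 10·log₁₀(11) = 90.5 + 10.414 = 100.91 dB.

100.9 dB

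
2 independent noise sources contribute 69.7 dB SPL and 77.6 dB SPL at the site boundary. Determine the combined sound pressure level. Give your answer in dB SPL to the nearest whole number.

78 dB SPL

Incoherent sources combine by intensity addition: L_total = 10·log₁₀(Σ 10^(L_i/10)).
Σ 10^(L/10) = 10^(69.7/10) + 10^(77.6/10) = 6.688e+07.
L_total = 10·log₁₀(6.688e+07) = 78.25 dB SPL.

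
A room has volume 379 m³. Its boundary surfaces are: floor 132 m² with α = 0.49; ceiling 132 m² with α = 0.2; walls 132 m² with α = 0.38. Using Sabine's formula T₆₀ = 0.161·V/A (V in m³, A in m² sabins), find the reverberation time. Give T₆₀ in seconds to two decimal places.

0.43 s

A = Σ Sᵢαᵢ = 132·0.49 + 132·0.2 + 132·0.38 = 141.24 m².
T₆₀ = 0.161·V/A = 0.161·379/141.24 = 0.432 s.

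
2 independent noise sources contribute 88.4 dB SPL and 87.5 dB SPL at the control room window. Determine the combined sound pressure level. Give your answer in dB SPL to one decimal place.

91.0 dB SPL

Incoherent sources combine by intensity addition: L_total = 10·log₁₀(Σ 10^(L_i/10)).
Σ 10^(L/10) = 10^(88.4/10) + 10^(87.5/10) = 1.254e+09.
L_total = 10·log₁₀(1.254e+09) = 90.98 dB SPL.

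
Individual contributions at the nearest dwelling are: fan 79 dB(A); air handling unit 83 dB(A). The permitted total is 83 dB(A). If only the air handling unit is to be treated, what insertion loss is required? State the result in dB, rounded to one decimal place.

2.2 dB

Everything except the air handling unit sums to 10^(79/10) = 7.943e+07 in linear terms, 79.00 dB(A).
The limit corresponds to 10^(83/10) = 1.995e+08; subtracting the fixed part leaves 1.201e+08 for the air handling unit, i.e. 80.80 dB(A).
Required insertion loss = 83 − 80.80 = 2.20 dB.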